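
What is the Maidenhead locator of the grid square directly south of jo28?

JO27

Latitude square 8; −1 → 7.
The longitude characters are unchanged.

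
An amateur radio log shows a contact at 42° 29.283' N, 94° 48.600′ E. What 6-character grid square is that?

NN72jl

Add 180° to longitude and 90° to latitude: 274.8100, 132.4880.
Field (20°×10°, letters A–R): 274.8100/20 → 13 → N, 132.4880/10 → 13 → N; chars NN.
Square (2°×1°, digits 0–9): 14.8100/2 → 7, 2.4880/1 → 2; chars 72.
Subsquare (5′×2.5′, letters a–x): 0.8100/0.0833333 → 9 → j, 0.4880/0.0416667 → 11 → l; chars jl.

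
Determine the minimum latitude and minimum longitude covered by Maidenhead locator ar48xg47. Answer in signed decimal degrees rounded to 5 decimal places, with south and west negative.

Field A=0, R=17: +0·20° lon, +17·10° lat → SW at lon -180°, lat 80°.
Square 4, 8: +4·2° lon, +8·1° lat → SW at lon -172°, lat 88°.
Subsquare x=23, g=6: +23·0.0833333° lon, +6·0.0416667° lat → SW at lon -170.083°, lat 88.25°.
Extended square 4, 7: +4·0.00833333° lon, +7·0.00416667° lat → SW at lon -170.05°, lat 88.2792°.
latitude 88.27917, longitude -170.05000.

88.27917, -170.05000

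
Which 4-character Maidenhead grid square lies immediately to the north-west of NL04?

Longitude square 0; −1 → -1, wraps to 9, carry into field.
Longitude field N = 13; −1 → 12 = M.
Latitude square 4; +1 → 5.

ML95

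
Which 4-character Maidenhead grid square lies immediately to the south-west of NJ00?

Longitude square 0; −1 → -1, wraps to 9, carry into field.
Longitude field N = 13; −1 → 12 = M.
Latitude square 0; −1 → -1, wraps to 9, carry into field.
Latitude field J = 9; −1 → 8 = I.

MI99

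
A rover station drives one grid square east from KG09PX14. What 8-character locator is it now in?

KG09px24

Longitude extended square 1; +1 → 2.
The latitude characters are unchanged.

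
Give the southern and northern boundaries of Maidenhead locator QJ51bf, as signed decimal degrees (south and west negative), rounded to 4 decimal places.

Field Q=16, J=9: +16·20° lon, +9·10° lat → SW at lon 140°, lat 0°.
Square 5, 1: +5·2° lon, +1·1° lat → SW at lon 150°, lat 1°.
Subsquare b=1, f=5: +1·0.0833333° lon, +5·0.0416667° lat → SW at lon 150.083°, lat 1.20833°.
Cell spans 0.0833333° lon × 0.0416667° lat.
south 1.2083, north 1.2500.

1.2083, 1.2500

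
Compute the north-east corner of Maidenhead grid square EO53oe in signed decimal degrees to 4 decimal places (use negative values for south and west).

Field E=4, O=14: +4·20° lon, +14·10° lat → SW at lon -100°, lat 50°.
Square 5, 3: +5·2° lon, +3·1° lat → SW at lon -90°, lat 53°.
Subsquare o=14, e=4: +14·0.0833333° lon, +4·0.0416667° lat → SW at lon -88.8333°, lat 53.1667°.
Cell spans 0.0833333° lon × 0.0416667° lat. NE corner is SW corner plus one full cell.
latitude 53.2083, longitude -88.7500.

53.2083, -88.7500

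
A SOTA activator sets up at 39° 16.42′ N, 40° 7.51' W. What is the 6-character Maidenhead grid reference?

GM99wg

Add 180° to longitude and 90° to latitude: 139.8748, 129.2737.
Field: lon ⌊139.8748/20⌋ = 6 → G; lat ⌊129.2737/10⌋ = 12 → M.
Square: lon ⌊19.8748/2⌋ = 9; lat ⌊9.2737/1⌋ = 9.
Subsquare: lon ⌊1.8748/0.0833333⌋ = 22 → w; lat ⌊0.2737/0.0416667⌋ = 6 → g.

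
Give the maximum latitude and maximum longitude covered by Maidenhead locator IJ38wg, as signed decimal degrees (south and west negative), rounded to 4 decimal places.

8.2917, -12.0833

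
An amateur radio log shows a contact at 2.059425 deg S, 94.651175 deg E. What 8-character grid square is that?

NI77hw85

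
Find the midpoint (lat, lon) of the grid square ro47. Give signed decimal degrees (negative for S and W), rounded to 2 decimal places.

57.50, 169.00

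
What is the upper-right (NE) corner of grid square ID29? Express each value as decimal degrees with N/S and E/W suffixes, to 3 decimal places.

Field I=8, D=3: +8·20° lon, +3·10° lat → SW at lon -20°, lat -60°.
Square 2, 9: +2·2° lon, +9·1° lat → SW at lon -16°, lat -51°.
Cell spans 2° lon × 1° lat. NE corner is SW corner plus one full cell.
latitude 50.000° S, longitude 14.000° W.

50.000° S, 14.000° W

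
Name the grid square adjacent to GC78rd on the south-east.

GC78sc

Longitude subsquare r = 17; +1 → 18 = s.
Latitude subsquare d = 3; −1 → 2 = c.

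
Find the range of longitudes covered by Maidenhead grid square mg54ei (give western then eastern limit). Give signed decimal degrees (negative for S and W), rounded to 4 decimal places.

70.3333, 70.4167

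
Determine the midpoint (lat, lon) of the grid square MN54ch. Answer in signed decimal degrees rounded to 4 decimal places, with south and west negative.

44.3125, 70.2083

Field M=12, N=13: +12·20° lon, +13·10° lat → SW at lon 60°, lat 40°.
Square 5, 4: +5·2° lon, +4·1° lat → SW at lon 70°, lat 44°.
Subsquare c=2, h=7: +2·0.0833333° lon, +7·0.0416667° lat → SW at lon 70.1667°, lat 44.2917°.
Cell spans 0.0833333° lon × 0.0416667° lat. Centre is SW corner plus half of each.
latitude 44.3125, longitude 70.2083.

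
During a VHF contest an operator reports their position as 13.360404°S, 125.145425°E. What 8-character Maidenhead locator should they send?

PH26np73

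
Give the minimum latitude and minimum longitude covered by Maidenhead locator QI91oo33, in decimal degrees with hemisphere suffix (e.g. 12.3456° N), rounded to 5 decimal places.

Field Q=16, I=8: +16·20° lon, +8·10° lat → SW at lon 140°, lat -10°.
Square 9, 1: +9·2° lon, +1·1° lat → SW at lon 158°, lat -9°.
Subsquare o=14, o=14: +14·0.0833333° lon, +14·0.0416667° lat → SW at lon 159.167°, lat -8.41667°.
Extended square 3, 3: +3·0.00833333° lon, +3·0.00416667° lat → SW at lon 159.192°, lat -8.40417°.
latitude 8.40417° S, longitude 159.19167° E.

8.40417° S, 159.19167° E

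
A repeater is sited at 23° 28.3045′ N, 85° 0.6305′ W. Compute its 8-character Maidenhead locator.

EL73ll83

Shift to the Maidenhead origin (180°W, 90°S): lon 94.98949, lat 113.47174.
Field: 94.98949/20 → 4 → E, 113.47174/10 → 11 → L; chars EL.
Square: 14.98949/2 → 7, 3.47174/1 → 3; chars 73.
Subsquare: 0.98949/0.0833333 → 11 → l, 0.47174/0.0416667 → 11 → l; chars ll.
Extended square: 0.07282/0.00833333 → 8, 0.01341/0.00416667 → 3; chars 83.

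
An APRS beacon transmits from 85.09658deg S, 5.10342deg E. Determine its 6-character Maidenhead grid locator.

JA24nv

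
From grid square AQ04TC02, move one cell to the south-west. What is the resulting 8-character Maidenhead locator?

Longitude extended square 0; −1 → -1, wraps to 9, carry into subsquare.
Longitude subsquare t = 19; −1 → 18 = s.
Latitude extended square 2; −1 → 1.

AQ04sc91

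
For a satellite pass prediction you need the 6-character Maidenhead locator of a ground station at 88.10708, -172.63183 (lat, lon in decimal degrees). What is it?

AR38qc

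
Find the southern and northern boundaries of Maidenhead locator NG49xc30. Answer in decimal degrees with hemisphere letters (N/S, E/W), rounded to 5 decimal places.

Field N=13, G=6: +13·20° lon, +6·10° lat → SW at lon 80°, lat -30°.
Square 4, 9: +4·2° lon, +9·1° lat → SW at lon 88°, lat -21°.
Subsquare x=23, c=2: +23·0.0833333° lon, +2·0.0416667° lat → SW at lon 89.9167°, lat -20.9167°.
Extended square 3, 0: +3·0.00833333° lon, +0·0.00416667° lat → SW at lon 89.9417°, lat -20.9167°.
Cell spans 0.00833333° lon × 0.00416667° lat.
south 20.91667° S, north 20.91250° S.

20.91667° S, 20.91250° S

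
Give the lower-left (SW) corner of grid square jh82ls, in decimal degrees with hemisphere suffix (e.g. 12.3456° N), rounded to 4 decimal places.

Field J=9, H=7: +9·20° lon, +7·10° lat → SW at lon 0°, lat -20°.
Square 8, 2: +8·2° lon, +2·1° lat → SW at lon 16°, lat -18°.
Subsquare l=11, s=18: +11·0.0833333° lon, +18·0.0416667° lat → SW at lon 16.9167°, lat -17.25°.
latitude 17.2500° S, longitude 16.9167° E.

17.2500° S, 16.9167° E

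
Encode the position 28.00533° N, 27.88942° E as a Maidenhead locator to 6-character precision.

Add 180° to longitude and 90° to latitude: 207.8894, 118.0053.
Field: lon ⌊207.8894/20⌋ = 10 → K; lat ⌊118.0053/10⌋ = 11 → L.
Square: lon ⌊7.8894/2⌋ = 3; lat ⌊8.0053/1⌋ = 8.
Subsquare: lon ⌊1.8894/0.0833333⌋ = 22 → w; lat ⌊0.0053/0.0416667⌋ = 0 → a.

KL38wa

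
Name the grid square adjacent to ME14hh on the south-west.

Longitude subsquare h = 7; −1 → 6 = g.
Latitude subsquare h = 7; −1 → 6 = g.

ME14gg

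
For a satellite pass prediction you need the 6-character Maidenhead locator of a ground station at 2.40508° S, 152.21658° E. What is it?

QI67co

Offset from 180°W / 90°S: lon 332.2166°, lat 87.5949°.
Field: 332.2166/20 → 16 → Q, 87.5949/10 → 8 → I; chars QI.
Square: 12.2166/2 → 6, 7.5949/1 → 7; chars 67.
Subsquare: 0.2166/0.0833333 → 2 → c, 0.5949/0.0416667 → 14 → o; chars co.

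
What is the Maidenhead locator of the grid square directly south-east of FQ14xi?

FQ24ah

Longitude subsquare x = 23; +1 → 24, wraps to 0 = a, carry into square.
Longitude square 1; +1 → 2.
Latitude subsquare i = 8; −1 → 7 = h.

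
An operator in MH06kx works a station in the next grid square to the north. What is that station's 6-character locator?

MH07ka

Latitude subsquare x = 23; +1 → 24, wraps to 0 = a, carry into square.
Latitude square 6; +1 → 7.
The longitude characters are unchanged.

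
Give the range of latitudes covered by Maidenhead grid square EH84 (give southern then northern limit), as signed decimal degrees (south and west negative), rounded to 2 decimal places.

Field E=4, H=7: +4·20° lon, +7·10° lat → SW at lon -100°, lat -20°.
Square 8, 4: +8·2° lon, +4·1° lat → SW at lon -84°, lat -16°.
Cell spans 2° lon × 1° lat.
south -16.00, north -15.00.

-16.00, -15.00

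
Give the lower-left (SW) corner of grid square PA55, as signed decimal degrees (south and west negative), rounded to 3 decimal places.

Field P=15, A=0: +15·20° lon, +0·10° lat → SW at lon 120°, lat -90°.
Square 5, 5: +5·2° lon, +5·1° lat → SW at lon 130°, lat -85°.
latitude -85.000, longitude 130.000.

-85.000, 130.000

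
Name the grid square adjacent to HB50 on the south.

HA59

Latitude square 0; −1 → -1, wraps to 9, carry into field.
Latitude field B = 1; −1 → 0 = A.
The longitude characters are unchanged.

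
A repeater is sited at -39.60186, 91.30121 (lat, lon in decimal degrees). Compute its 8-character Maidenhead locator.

Add 180° to longitude and 90° to latitude: 271.30121, 50.39814.
Field: 271.30121/20 → 13 → N, 50.39814/10 → 5 → F; chars NF.
Square: 11.30121/2 → 5, 0.39814/1 → 0; chars 50.
Subsquare: 1.30121/0.0833333 → 15 → p, 0.39814/0.0416667 → 9 → j; chars pj.
Extended square: 0.05121/0.00833333 → 6, 0.02314/0.00416667 → 5; chars 65.

NF50pj65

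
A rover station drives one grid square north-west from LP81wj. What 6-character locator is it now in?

Longitude subsquare w = 22; −1 → 21 = v.
Latitude subsquare j = 9; +1 → 10 = k.

LP81vk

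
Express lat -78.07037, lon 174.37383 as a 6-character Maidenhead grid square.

RB71ew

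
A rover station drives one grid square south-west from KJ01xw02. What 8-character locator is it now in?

KJ01ww91

Longitude extended square 0; −1 → -1, wraps to 9, carry into subsquare.
Longitude subsquare x = 23; −1 → 22 = w.
Latitude extended square 2; −1 → 1.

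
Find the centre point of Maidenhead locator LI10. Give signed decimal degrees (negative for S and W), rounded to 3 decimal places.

-9.500, 43.000

Field L=11, I=8: +11·20° lon, +8·10° lat → SW at lon 40°, lat -10°.
Square 1, 0: +1·2° lon, +0·1° lat → SW at lon 42°, lat -10°.
Cell spans 2° lon × 1° lat. Centre is SW corner plus half of each.
latitude -9.500, longitude 43.000.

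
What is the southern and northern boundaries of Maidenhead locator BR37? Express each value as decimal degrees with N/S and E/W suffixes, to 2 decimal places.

Field B=1, R=17: +1·20° lon, +17·10° lat → SW at lon -160°, lat 80°.
Square 3, 7: +3·2° lon, +7·1° lat → SW at lon -154°, lat 87°.
Cell spans 2° lon × 1° lat.
south 87.00° N, north 88.00° N.

87.00° N, 88.00° N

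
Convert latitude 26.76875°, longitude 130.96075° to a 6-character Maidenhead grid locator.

PL56ls

Offset from 180°W / 90°S: lon 310.9607°, lat 116.7687°.
Field: 310.9607/20 → 15 → P, 116.7687/10 → 11 → L; chars PL.
Square: 10.9607/2 → 5, 6.7687/1 → 6; chars 56.
Subsquare: 0.9607/0.0833333 → 11 → l, 0.7687/0.0416667 → 18 → s; chars ls.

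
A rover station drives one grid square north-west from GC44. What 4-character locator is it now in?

GC35

Longitude square 4; −1 → 3.
Latitude square 4; +1 → 5.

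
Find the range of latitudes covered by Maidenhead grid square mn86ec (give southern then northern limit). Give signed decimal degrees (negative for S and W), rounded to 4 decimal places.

46.0833, 46.1250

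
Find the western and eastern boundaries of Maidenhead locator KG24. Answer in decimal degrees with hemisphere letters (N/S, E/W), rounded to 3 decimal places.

24.000° E, 26.000° E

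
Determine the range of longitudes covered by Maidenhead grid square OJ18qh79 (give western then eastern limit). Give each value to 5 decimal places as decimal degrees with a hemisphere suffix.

103.39167° E, 103.40000° E

Field O=14, J=9: +14·20° lon, +9·10° lat → SW at lon 100°, lat 0°.
Square 1, 8: +1·2° lon, +8·1° lat → SW at lon 102°, lat 8°.
Subsquare q=16, h=7: +16·0.0833333° lon, +7·0.0416667° lat → SW at lon 103.333°, lat 8.29167°.
Extended square 7, 9: +7·0.00833333° lon, +9·0.00416667° lat → SW at lon 103.392°, lat 8.32917°.
Cell spans 0.00833333° lon × 0.00416667° lat.
west 103.39167° E, east 103.40000° E.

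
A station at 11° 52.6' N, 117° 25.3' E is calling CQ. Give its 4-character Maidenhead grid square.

Offset from 180°W / 90°S: lon 297.42°, lat 101.88°.
Field: lon ⌊297.42/20⌋ = 14 → O; lat ⌊101.88/10⌋ = 10 → K.
Square: lon ⌊17.42/2⌋ = 8; lat ⌊1.88/1⌋ = 1.

OK81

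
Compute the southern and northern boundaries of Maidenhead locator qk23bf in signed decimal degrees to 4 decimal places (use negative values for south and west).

Field Q=16, K=10: +16·20° lon, +10·10° lat → SW at lon 140°, lat 10°.
Square 2, 3: +2·2° lon, +3·1° lat → SW at lon 144°, lat 13°.
Subsquare b=1, f=5: +1·0.0833333° lon, +5·0.0416667° lat → SW at lon 144.083°, lat 13.2083°.
Cell spans 0.0833333° lon × 0.0416667° lat.
south 13.2083, north 13.2500.

13.2083, 13.2500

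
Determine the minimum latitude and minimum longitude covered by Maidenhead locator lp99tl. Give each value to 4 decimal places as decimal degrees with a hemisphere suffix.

69.4583° N, 59.5833° E

Field L=11, P=15: +11·20° lon, +15·10° lat → SW at lon 40°, lat 60°.
Square 9, 9: +9·2° lon, +9·1° lat → SW at lon 58°, lat 69°.
Subsquare t=19, l=11: +19·0.0833333° lon, +11·0.0416667° lat → SW at lon 59.5833°, lat 69.4583°.
latitude 69.4583° N, longitude 59.5833° E.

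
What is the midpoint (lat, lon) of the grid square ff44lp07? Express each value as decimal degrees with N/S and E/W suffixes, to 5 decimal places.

35.34375° S, 71.07917° W

Field F=5, F=5: +5·20° lon, +5·10° lat → SW at lon -80°, lat -40°.
Square 4, 4: +4·2° lon, +4·1° lat → SW at lon -72°, lat -36°.
Subsquare l=11, p=15: +11·0.0833333° lon, +15·0.0416667° lat → SW at lon -71.0833°, lat -35.375°.
Extended square 0, 7: +0·0.00833333° lon, +7·0.00416667° lat → SW at lon -71.0833°, lat -35.3458°.
Cell spans 0.00833333° lon × 0.00416667° lat. Centre is SW corner plus half of each.
latitude 35.34375° S, longitude 71.07917° W.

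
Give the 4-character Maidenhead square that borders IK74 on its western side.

IK64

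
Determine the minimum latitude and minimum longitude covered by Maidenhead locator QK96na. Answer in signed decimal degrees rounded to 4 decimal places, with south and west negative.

16.0000, 159.0833

Field Q=16, K=10: +16·20° lon, +10·10° lat → SW at lon 140°, lat 10°.
Square 9, 6: +9·2° lon, +6·1° lat → SW at lon 158°, lat 16°.
Subsquare n=13, a=0: +13·0.0833333° lon, +0·0.0416667° lat → SW at lon 159.083°, lat 16°.
latitude 16.0000, longitude 159.0833.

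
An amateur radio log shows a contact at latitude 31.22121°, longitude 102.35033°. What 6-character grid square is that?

Offset from 180°W / 90°S: lon 282.3503°, lat 121.2212°.
Field: lon ⌊282.3503/20⌋ = 14 → O; lat ⌊121.2212/10⌋ = 12 → M.
Square: lon ⌊2.3503/2⌋ = 1; lat ⌊1.2212/1⌋ = 1.
Subsquare: lon ⌊0.3503/0.0833333⌋ = 4 → e; lat ⌊0.2212/0.0416667⌋ = 5 → f.

OM11ef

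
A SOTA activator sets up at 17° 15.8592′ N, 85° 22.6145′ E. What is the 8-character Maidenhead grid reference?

NK27qg53

Shift to the Maidenhead origin (180°W, 90°S): lon 265.37691, lat 107.26432.
Field: lon ⌊265.37691/20⌋ = 13 → N; lat ⌊107.26432/10⌋ = 10 → K.
Square: lon ⌊5.37691/2⌋ = 2; lat ⌊7.26432/1⌋ = 7.
Subsquare: lon ⌊1.37691/0.0833333⌋ = 16 → q; lat ⌊0.26432/0.0416667⌋ = 6 → g.
Extended square: lon ⌊0.04358/0.00833333⌋ = 5; lat ⌊0.01432/0.00416667⌋ = 3.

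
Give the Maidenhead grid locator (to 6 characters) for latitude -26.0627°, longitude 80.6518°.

Offset from 180°W / 90°S: lon 260.6518°, lat 63.9373°.
Field: lon ⌊260.6518/20⌋ = 13 → N; lat ⌊63.9373/10⌋ = 6 → G.
Square: lon ⌊0.6518/2⌋ = 0; lat ⌊3.9373/1⌋ = 3.
Subsquare: lon ⌊0.6518/0.0833333⌋ = 7 → h; lat ⌊0.9373/0.0416667⌋ = 22 → w.

NG03hw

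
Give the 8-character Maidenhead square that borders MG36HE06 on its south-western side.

Longitude extended square 0; −1 → -1, wraps to 9, carry into subsquare.
Longitude subsquare h = 7; −1 → 6 = g.
Latitude extended square 6; −1 → 5.

MG36ge95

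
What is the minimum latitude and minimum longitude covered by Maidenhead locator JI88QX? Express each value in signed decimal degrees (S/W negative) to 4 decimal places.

-1.0417, 17.3333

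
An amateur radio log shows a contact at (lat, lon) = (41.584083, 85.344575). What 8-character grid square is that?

Add 180° to longitude and 90° to latitude: 265.34458, 131.58408.
Field: 265.34458/20 → 13 → N, 131.58408/10 → 13 → N; chars NN.
Square: 5.34458/2 → 2, 1.58408/1 → 1; chars 21.
Subsquare: 1.34458/0.0833333 → 16 → q, 0.58408/0.0416667 → 14 → o; chars qo.
Extended square: 0.01124/0.00833333 → 1, 0.00075/0.00416667 → 0; chars 10.

NN21qo10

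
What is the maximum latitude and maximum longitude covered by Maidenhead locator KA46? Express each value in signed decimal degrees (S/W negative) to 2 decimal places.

-83.00, 30.00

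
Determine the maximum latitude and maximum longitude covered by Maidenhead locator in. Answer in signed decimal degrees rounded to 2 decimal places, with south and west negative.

Field I=8, N=13: +8·20° lon, +13·10° lat → SW at lon -20°, lat 40°.
Cell spans 20° lon × 10° lat. NE corner is SW corner plus one full cell.
latitude 50.00, longitude 0.00.

50.00, 0.00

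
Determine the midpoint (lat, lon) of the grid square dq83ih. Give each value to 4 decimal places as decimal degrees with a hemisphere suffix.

73.3125° N, 103.2917° W

Field D=3, Q=16: +3·20° lon, +16·10° lat → SW at lon -120°, lat 70°.
Square 8, 3: +8·2° lon, +3·1° lat → SW at lon -104°, lat 73°.
Subsquare i=8, h=7: +8·0.0833333° lon, +7·0.0416667° lat → SW at lon -103.333°, lat 73.2917°.
Cell spans 0.0833333° lon × 0.0416667° lat. Centre is SW corner plus half of each.
latitude 73.3125° N, longitude 103.2917° W.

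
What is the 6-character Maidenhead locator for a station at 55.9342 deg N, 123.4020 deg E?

PO15qw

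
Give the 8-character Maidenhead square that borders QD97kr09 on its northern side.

QD97ks00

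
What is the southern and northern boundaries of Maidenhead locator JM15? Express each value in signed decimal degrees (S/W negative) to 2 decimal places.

35.00, 36.00

Field J=9, M=12: +9·20° lon, +12·10° lat → SW at lon 0°, lat 30°.
Square 1, 5: +1·2° lon, +5·1° lat → SW at lon 2°, lat 35°.
Cell spans 2° lon × 1° lat.
south 35.00, north 36.00.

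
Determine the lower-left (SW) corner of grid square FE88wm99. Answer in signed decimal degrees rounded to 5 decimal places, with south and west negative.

Field F=5, E=4: +5·20° lon, +4·10° lat → SW at lon -80°, lat -50°.
Square 8, 8: +8·2° lon, +8·1° lat → SW at lon -64°, lat -42°.
Subsquare w=22, m=12: +22·0.0833333° lon, +12·0.0416667° lat → SW at lon -62.1667°, lat -41.5°.
Extended square 9, 9: +9·0.00833333° lon, +9·0.00416667° lat → SW at lon -62.0917°, lat -41.4625°.
latitude -41.46250, longitude -62.09167.

-41.46250, -62.09167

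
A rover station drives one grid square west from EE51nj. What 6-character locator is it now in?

Longitude subsquare n = 13; −1 → 12 = m.
The latitude characters are unchanged.

EE51mj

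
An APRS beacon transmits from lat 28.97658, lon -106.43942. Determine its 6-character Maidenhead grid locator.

Add 180° to longitude and 90° to latitude: 73.5606, 118.9766.
Field (20°×10°, letters A–R): 73.5606/20 → 3 → D, 118.9766/10 → 11 → L; chars DL.
Square (2°×1°, digits 0–9): 13.5606/2 → 6, 8.9766/1 → 8; chars 68.
Subsquare (5′×2.5′, letters a–x): 1.5606/0.0833333 → 18 → s, 0.9766/0.0416667 → 23 → x; chars sx.

DL68sx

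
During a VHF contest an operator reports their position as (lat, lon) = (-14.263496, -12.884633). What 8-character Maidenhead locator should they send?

IH35nr36

Offset from 180°W / 90°S: lon 167.11537°, lat 75.73650°.
Field (20°×10°, letters A–R): 167.11537/20 → 8 → I, 75.73650/10 → 7 → H; chars IH.
Square (2°×1°, digits 0–9): 7.11537/2 → 3, 5.73650/1 → 5; chars 35.
Subsquare (5′×2.5′, letters a–x): 1.11537/0.0833333 → 13 → n, 0.73650/0.0416667 → 17 → r; chars nr.
Extended square (30″×15″, digits 0–9): 0.03203/0.00833333 → 3, 0.02817/0.00416667 → 6; chars 36.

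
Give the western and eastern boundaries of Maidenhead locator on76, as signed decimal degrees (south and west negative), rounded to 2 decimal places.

114.00, 116.00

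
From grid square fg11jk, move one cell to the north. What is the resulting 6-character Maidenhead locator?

Latitude subsquare k = 10; +1 → 11 = l.
The longitude characters are unchanged.

FG11jl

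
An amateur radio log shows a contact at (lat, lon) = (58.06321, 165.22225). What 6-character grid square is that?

Offset from 180°W / 90°S: lon 345.2223°, lat 148.0632°.
Field: lon ⌊345.2223/20⌋ = 17 → R; lat ⌊148.0632/10⌋ = 14 → O.
Square: lon ⌊5.2223/2⌋ = 2; lat ⌊8.0632/1⌋ = 8.
Subsquare: lon ⌊1.2223/0.0833333⌋ = 14 → o; lat ⌊0.0632/0.0416667⌋ = 1 → b.

RO28ob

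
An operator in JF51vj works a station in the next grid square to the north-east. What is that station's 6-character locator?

JF51wk

Longitude subsquare v = 21; +1 → 22 = w.
Latitude subsquare j = 9; +1 → 10 = k.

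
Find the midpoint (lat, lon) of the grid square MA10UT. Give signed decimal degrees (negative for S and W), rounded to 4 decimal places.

Field M=12, A=0: +12·20° lon, +0·10° lat → SW at lon 60°, lat -90°.
Square 1, 0: +1·2° lon, +0·1° lat → SW at lon 62°, lat -90°.
Subsquare u=20, t=19: +20·0.0833333° lon, +19·0.0416667° lat → SW at lon 63.6667°, lat -89.2083°.
Cell spans 0.0833333° lon × 0.0416667° lat. Centre is SW corner plus half of each.
latitude -89.1875, longitude 63.7083.

-89.1875, 63.7083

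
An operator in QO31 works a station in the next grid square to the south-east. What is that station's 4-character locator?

Longitude square 3; +1 → 4.
Latitude square 1; −1 → 0.

QO40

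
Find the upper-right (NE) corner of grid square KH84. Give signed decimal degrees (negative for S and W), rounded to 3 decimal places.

Field K=10, H=7: +10·20° lon, +7·10° lat → SW at lon 20°, lat -20°.
Square 8, 4: +8·2° lon, +4·1° lat → SW at lon 36°, lat -16°.
Cell spans 2° lon × 1° lat. NE corner is SW corner plus one full cell.
latitude -15.000, longitude 38.000.

-15.000, 38.000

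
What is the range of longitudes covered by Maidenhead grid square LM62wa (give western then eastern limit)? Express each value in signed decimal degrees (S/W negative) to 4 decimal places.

Field L=11, M=12: +11·20° lon, +12·10° lat → SW at lon 40°, lat 30°.
Square 6, 2: +6·2° lon, +2·1° lat → SW at lon 52°, lat 32°.
Subsquare w=22, a=0: +22·0.0833333° lon, +0·0.0416667° lat → SW at lon 53.8333°, lat 32°.
Cell spans 0.0833333° lon × 0.0416667° lat.
west 53.8333, east 53.9167.

53.8333, 53.9167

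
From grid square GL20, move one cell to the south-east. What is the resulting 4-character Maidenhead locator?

Longitude square 2; +1 → 3.
Latitude square 0; −1 → -1, wraps to 9, carry into field.
Latitude field L = 11; −1 → 10 = K.

GK39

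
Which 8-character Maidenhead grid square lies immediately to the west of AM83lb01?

Longitude extended square 0; −1 → -1, wraps to 9, carry into subsquare.
Longitude subsquare l = 11; −1 → 10 = k.
The latitude characters are unchanged.

AM83kb91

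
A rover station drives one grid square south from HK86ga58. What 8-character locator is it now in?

HK86ga57

Latitude extended square 8; −1 → 7.
The longitude characters are unchanged.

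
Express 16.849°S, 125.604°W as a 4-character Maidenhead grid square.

CH73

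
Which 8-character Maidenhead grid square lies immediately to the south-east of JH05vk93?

Longitude extended square 9; +1 → 10, wraps to 0, carry into subsquare.
Longitude subsquare v = 21; +1 → 22 = w.
Latitude extended square 3; −1 → 2.

JH05wk02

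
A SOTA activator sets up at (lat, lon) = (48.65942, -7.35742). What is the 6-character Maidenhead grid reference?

IN68hp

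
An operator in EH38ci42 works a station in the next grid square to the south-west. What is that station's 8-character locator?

Longitude extended square 4; −1 → 3.
Latitude extended square 2; −1 → 1.

EH38ci31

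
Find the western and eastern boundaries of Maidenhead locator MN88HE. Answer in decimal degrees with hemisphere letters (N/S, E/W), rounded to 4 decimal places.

Field M=12, N=13: +12·20° lon, +13·10° lat → SW at lon 60°, lat 40°.
Square 8, 8: +8·2° lon, +8·1° lat → SW at lon 76°, lat 48°.
Subsquare h=7, e=4: +7·0.0833333° lon, +4·0.0416667° lat → SW at lon 76.5833°, lat 48.1667°.
Cell spans 0.0833333° lon × 0.0416667° lat.
west 76.5833° E, east 76.6667° E.

76.5833° E, 76.6667° E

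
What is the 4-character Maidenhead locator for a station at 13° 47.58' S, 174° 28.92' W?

AH26

Shift to the Maidenhead origin (180°W, 90°S): lon 5.52, lat 76.21.
Field (20°×10°, letters A–R): lon ⌊5.52/20⌋ = 0 → A; lat ⌊76.21/10⌋ = 7 → H.
Square (2°×1°, digits 0–9): lon ⌊5.52/2⌋ = 2; lat ⌊6.21/1⌋ = 6.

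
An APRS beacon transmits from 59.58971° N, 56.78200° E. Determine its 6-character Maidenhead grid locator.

LO89jo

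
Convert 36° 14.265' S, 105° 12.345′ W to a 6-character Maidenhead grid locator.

Add 180° to longitude and 90° to latitude: 74.7943, 53.7623.
Field: lon ⌊74.7943/20⌋ = 3 → D; lat ⌊53.7623/10⌋ = 5 → F.
Square: lon ⌊14.7943/2⌋ = 7; lat ⌊3.7623/1⌋ = 3.
Subsquare: lon ⌊0.7943/0.0833333⌋ = 9 → j; lat ⌊0.7623/0.0416667⌋ = 18 → s.

DF73js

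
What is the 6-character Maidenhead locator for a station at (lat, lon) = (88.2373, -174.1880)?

Offset from 180°W / 90°S: lon 5.8120°, lat 178.2373°.
Field: 5.8120/20 → 0 → A, 178.2373/10 → 17 → R; chars AR.
Square: 5.8120/2 → 2, 8.2373/1 → 8; chars 28.
Subsquare: 1.8120/0.0833333 → 21 → v, 0.2373/0.0416667 → 5 → f; chars vf.

AR28vf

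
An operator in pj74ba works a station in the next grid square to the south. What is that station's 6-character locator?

Latitude subsquare a = 0; −1 → -1, wraps to 23 = x, carry into square.
Latitude square 4; −1 → 3.
The longitude characters are unchanged.

PJ73bx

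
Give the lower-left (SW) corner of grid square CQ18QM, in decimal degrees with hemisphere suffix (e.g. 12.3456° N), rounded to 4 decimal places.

Field C=2, Q=16: +2·20° lon, +16·10° lat → SW at lon -140°, lat 70°.
Square 1, 8: +1·2° lon, +8·1° lat → SW at lon -138°, lat 78°.
Subsquare q=16, m=12: +16·0.0833333° lon, +12·0.0416667° lat → SW at lon -136.667°, lat 78.5°.
latitude 78.5000° N, longitude 136.6667° W.

78.5000° N, 136.6667° W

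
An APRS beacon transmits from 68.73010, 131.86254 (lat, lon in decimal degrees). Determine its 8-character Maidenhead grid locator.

Offset from 180°W / 90°S: lon 311.86254°, lat 158.73010°.
Field: lon ⌊311.86254/20⌋ = 15 → P; lat ⌊158.73010/10⌋ = 15 → P.
Square: lon ⌊11.86254/2⌋ = 5; lat ⌊8.73010/1⌋ = 8.
Subsquare: lon ⌊1.86254/0.0833333⌋ = 22 → w; lat ⌊0.73010/0.0416667⌋ = 17 → r.
Extended square: lon ⌊0.02921/0.00833333⌋ = 3; lat ⌊0.02177/0.00416667⌋ = 5.

PP58wr35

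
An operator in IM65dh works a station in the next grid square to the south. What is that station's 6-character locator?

Latitude subsquare h = 7; −1 → 6 = g.
The longitude characters are unchanged.

IM65dg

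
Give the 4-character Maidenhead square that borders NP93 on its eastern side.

Longitude square 9; +1 → 10, wraps to 0, carry into field.
Longitude field N = 13; +1 → 14 = O.
The latitude characters are unchanged.

OP03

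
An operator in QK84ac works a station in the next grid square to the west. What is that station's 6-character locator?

QK74xc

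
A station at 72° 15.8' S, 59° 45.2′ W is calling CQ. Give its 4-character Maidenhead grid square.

GB07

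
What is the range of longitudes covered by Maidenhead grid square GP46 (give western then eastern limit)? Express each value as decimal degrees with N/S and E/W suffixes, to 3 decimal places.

52.000° W, 50.000° W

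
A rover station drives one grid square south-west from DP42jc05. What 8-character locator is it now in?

Longitude extended square 0; −1 → -1, wraps to 9, carry into subsquare.
Longitude subsquare j = 9; −1 → 8 = i.
Latitude extended square 5; −1 → 4.

DP42ic94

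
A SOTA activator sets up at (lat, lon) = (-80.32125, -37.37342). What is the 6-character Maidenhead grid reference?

Add 180° to longitude and 90° to latitude: 142.6266, 9.6787.
Field: 142.6266/20 → 7 → H, 9.6787/10 → 0 → A; chars HA.
Square: 2.6266/2 → 1, 9.6787/1 → 9; chars 19.
Subsquare: 0.6266/0.0833333 → 7 → h, 0.6787/0.0416667 → 16 → q; chars hq.

HA19hq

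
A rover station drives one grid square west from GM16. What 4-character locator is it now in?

Longitude square 1; −1 → 0.
The latitude characters are unchanged.

GM06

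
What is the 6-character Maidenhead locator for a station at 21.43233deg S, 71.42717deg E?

MG58rn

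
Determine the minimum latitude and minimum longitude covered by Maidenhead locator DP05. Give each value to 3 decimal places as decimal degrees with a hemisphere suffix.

65.000° N, 120.000° W

Field D=3, P=15: +3·20° lon, +15·10° lat → SW at lon -120°, lat 60°.
Square 0, 5: +0·2° lon, +5·1° lat → SW at lon -120°, lat 65°.
latitude 65.000° N, longitude 120.000° W.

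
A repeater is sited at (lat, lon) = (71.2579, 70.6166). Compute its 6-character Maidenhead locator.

Add 180° to longitude and 90° to latitude: 250.6166, 161.2579.
Field (20°×10°, letters A–R): 250.6166/20 → 12 → M, 161.2579/10 → 16 → Q; chars MQ.
Square (2°×1°, digits 0–9): 10.6166/2 → 5, 1.2579/1 → 1; chars 51.
Subsquare (5′×2.5′, letters a–x): 0.6166/0.0833333 → 7 → h, 0.2579/0.0416667 → 6 → g; chars hg.

MQ51hg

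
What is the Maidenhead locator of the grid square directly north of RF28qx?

Latitude subsquare x = 23; +1 → 24, wraps to 0 = a, carry into square.
Latitude square 8; +1 → 9.
The longitude characters are unchanged.

RF29qa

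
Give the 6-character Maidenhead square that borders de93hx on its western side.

DE93gx

Longitude subsquare h = 7; −1 → 6 = g.
The latitude characters are unchanged.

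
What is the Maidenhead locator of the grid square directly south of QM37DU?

Latitude subsquare u = 20; −1 → 19 = t.
The longitude characters are unchanged.

QM37dt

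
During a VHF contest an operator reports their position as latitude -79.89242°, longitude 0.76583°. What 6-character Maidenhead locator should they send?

Shift to the Maidenhead origin (180°W, 90°S): lon 180.7658, lat 10.1076.
Field: 180.7658/20 → 9 → J, 10.1076/10 → 1 → B; chars JB.
Square: 0.7658/2 → 0, 0.1076/1 → 0; chars 00.
Subsquare: 0.7658/0.0833333 → 9 → j, 0.1076/0.0416667 → 2 → c; chars jc.

JB00jc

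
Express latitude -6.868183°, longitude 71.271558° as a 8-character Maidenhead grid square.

MI53pd21

Add 180° to longitude and 90° to latitude: 251.27156, 83.13182.
Field (20°×10°, letters A–R): 251.27156/20 → 12 → M, 83.13182/10 → 8 → I; chars MI.
Square (2°×1°, digits 0–9): 11.27156/2 → 5, 3.13182/1 → 3; chars 53.
Subsquare (5′×2.5′, letters a–x): 1.27156/0.0833333 → 15 → p, 0.13182/0.0416667 → 3 → d; chars pd.
Extended square (30″×15″, digits 0–9): 0.02156/0.00833333 → 2, 0.00682/0.00416667 → 1; chars 21.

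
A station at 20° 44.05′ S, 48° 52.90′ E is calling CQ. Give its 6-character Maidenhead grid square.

Shift to the Maidenhead origin (180°W, 90°S): lon 228.8817, lat 69.2658.
Field: lon ⌊228.8817/20⌋ = 11 → L; lat ⌊69.2658/10⌋ = 6 → G.
Square: lon ⌊8.8817/2⌋ = 4; lat ⌊9.2658/1⌋ = 9.
Subsquare: lon ⌊0.8817/0.0833333⌋ = 10 → k; lat ⌊0.2658/0.0416667⌋ = 6 → g.

LG49kg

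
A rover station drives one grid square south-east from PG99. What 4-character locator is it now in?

QG08

Longitude square 9; +1 → 10, wraps to 0, carry into field.
Longitude field P = 15; +1 → 16 = Q.
Latitude square 9; −1 → 8.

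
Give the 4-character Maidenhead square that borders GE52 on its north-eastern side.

GE63

Longitude square 5; +1 → 6.
Latitude square 2; +1 → 3.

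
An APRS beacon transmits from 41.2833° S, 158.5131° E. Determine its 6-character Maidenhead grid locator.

QE98gr

Offset from 180°W / 90°S: lon 338.5131°, lat 48.7167°.
Field: 338.5131/20 → 16 → Q, 48.7167/10 → 4 → E; chars QE.
Square: 18.5131/2 → 9, 8.7167/1 → 8; chars 98.
Subsquare: 0.5131/0.0833333 → 6 → g, 0.7167/0.0416667 → 17 → r; chars gr.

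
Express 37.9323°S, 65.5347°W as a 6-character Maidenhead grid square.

FF72fb

Offset from 180°W / 90°S: lon 114.4653°, lat 52.0677°.
Field (20°×10°, letters A–R): 114.4653/20 → 5 → F, 52.0677/10 → 5 → F; chars FF.
Square (2°×1°, digits 0–9): 14.4653/2 → 7, 2.0677/1 → 2; chars 72.
Subsquare (5′×2.5′, letters a–x): 0.4653/0.0833333 → 5 → f, 0.0677/0.0416667 → 1 → b; chars fb.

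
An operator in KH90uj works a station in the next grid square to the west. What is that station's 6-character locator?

Longitude subsquare u = 20; −1 → 19 = t.
The latitude characters are unchanged.

KH90tj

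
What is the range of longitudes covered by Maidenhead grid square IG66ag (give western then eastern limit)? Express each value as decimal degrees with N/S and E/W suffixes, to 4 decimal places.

Field I=8, G=6: +8·20° lon, +6·10° lat → SW at lon -20°, lat -30°.
Square 6, 6: +6·2° lon, +6·1° lat → SW at lon -8°, lat -24°.
Subsquare a=0, g=6: +0·0.0833333° lon, +6·0.0416667° lat → SW at lon -8°, lat -23.75°.
Cell spans 0.0833333° lon × 0.0416667° lat.
west 8.0000° W, east 7.9167° W.

8.0000° W, 7.9167° W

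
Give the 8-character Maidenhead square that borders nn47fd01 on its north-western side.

NN47ed92

Longitude extended square 0; −1 → -1, wraps to 9, carry into subsquare.
Longitude subsquare f = 5; −1 → 4 = e.
Latitude extended square 1; +1 → 2.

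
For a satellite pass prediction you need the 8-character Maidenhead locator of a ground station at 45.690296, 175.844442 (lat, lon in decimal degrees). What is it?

RN75wq15

Offset from 180°W / 90°S: lon 355.84444°, lat 135.69030°.
Field (20°×10°, letters A–R): 355.84444/20 → 17 → R, 135.69030/10 → 13 → N; chars RN.
Square (2°×1°, digits 0–9): 15.84444/2 → 7, 5.69030/1 → 5; chars 75.
Subsquare (5′×2.5′, letters a–x): 1.84444/0.0833333 → 22 → w, 0.69030/0.0416667 → 16 → q; chars wq.
Extended square (30″×15″, digits 0–9): 0.01111/0.00833333 → 1, 0.02363/0.00416667 → 5; chars 15.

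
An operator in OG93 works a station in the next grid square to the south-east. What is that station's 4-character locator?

Longitude square 9; +1 → 10, wraps to 0, carry into field.
Longitude field O = 14; +1 → 15 = P.
Latitude square 3; −1 → 2.

PG02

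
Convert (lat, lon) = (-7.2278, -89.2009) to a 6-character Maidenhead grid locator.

Add 180° to longitude and 90° to latitude: 90.7991, 82.7722.
Field (20°×10°, letters A–R): lon ⌊90.7991/20⌋ = 4 → E; lat ⌊82.7722/10⌋ = 8 → I.
Square (2°×1°, digits 0–9): lon ⌊10.7991/2⌋ = 5; lat ⌊2.7722/1⌋ = 2.
Subsquare (5′×2.5′, letters a–x): lon ⌊0.7991/0.0833333⌋ = 9 → j; lat ⌊0.7722/0.0416667⌋ = 18 → s.

EI52js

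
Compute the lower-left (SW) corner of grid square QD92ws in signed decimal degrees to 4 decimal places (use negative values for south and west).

-57.2500, 159.8333

Field Q=16, D=3: +16·20° lon, +3·10° lat → SW at lon 140°, lat -60°.
Square 9, 2: +9·2° lon, +2·1° lat → SW at lon 158°, lat -58°.
Subsquare w=22, s=18: +22·0.0833333° lon, +18·0.0416667° lat → SW at lon 159.833°, lat -57.25°.
latitude -57.2500, longitude 159.8333.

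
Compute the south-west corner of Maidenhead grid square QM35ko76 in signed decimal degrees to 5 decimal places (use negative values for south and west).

Field Q=16, M=12: +16·20° lon, +12·10° lat → SW at lon 140°, lat 30°.
Square 3, 5: +3·2° lon, +5·1° lat → SW at lon 146°, lat 35°.
Subsquare k=10, o=14: +10·0.0833333° lon, +14·0.0416667° lat → SW at lon 146.833°, lat 35.5833°.
Extended square 7, 6: +7·0.00833333° lon, +6·0.00416667° lat → SW at lon 146.892°, lat 35.6083°.
latitude 35.60833, longitude 146.89167.

35.60833, 146.89167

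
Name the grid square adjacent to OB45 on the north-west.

OB36

Longitude square 4; −1 → 3.
Latitude square 5; +1 → 6.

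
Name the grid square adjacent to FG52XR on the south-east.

FG62aq

Longitude subsquare x = 23; +1 → 24, wraps to 0 = a, carry into square.
Longitude square 5; +1 → 6.
Latitude subsquare r = 17; −1 → 16 = q.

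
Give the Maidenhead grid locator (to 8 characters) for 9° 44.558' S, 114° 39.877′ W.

DI20qg01

Offset from 180°W / 90°S: lon 65.33538°, lat 80.25737°.
Field: lon ⌊65.33538/20⌋ = 3 → D; lat ⌊80.25737/10⌋ = 8 → I.
Square: lon ⌊5.33538/2⌋ = 2; lat ⌊0.25737/1⌋ = 0.
Subsquare: lon ⌊1.33538/0.0833333⌋ = 16 → q; lat ⌊0.25737/0.0416667⌋ = 6 → g.
Extended square: lon ⌊0.00205/0.00833333⌋ = 0; lat ⌊0.00737/0.00416667⌋ = 1.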